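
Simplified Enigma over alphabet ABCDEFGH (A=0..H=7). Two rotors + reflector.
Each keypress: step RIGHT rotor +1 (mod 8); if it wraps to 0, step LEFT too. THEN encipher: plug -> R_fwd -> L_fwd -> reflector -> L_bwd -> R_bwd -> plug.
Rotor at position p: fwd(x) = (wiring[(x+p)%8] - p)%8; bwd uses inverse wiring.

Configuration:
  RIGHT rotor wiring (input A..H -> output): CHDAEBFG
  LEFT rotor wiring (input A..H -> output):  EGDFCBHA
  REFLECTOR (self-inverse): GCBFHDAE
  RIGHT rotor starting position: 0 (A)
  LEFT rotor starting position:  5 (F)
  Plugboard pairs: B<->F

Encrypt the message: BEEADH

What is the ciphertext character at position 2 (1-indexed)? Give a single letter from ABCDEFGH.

Char 1 ('B'): step: R->1, L=5; B->plug->F->R->E->L->B->refl->C->L'->B->R'->H->plug->H
Char 2 ('E'): step: R->2, L=5; E->plug->E->R->D->L->H->refl->E->L'->A->R'->G->plug->G

G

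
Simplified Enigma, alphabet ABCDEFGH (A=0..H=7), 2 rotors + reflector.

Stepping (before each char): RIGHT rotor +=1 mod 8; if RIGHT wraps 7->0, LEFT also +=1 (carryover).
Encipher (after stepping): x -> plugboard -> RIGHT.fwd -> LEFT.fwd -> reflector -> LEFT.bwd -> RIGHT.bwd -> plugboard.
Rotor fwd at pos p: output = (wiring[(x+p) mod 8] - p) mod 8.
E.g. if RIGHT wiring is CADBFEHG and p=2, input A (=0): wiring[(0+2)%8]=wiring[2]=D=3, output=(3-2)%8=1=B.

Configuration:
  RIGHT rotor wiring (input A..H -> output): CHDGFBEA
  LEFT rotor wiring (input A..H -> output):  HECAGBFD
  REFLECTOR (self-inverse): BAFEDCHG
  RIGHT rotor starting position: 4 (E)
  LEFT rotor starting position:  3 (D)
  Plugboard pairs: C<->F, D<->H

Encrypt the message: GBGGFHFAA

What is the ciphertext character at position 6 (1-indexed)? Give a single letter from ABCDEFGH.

Char 1 ('G'): step: R->5, L=3; G->plug->G->R->B->L->D->refl->E->L'->F->R'->D->plug->H
Char 2 ('B'): step: R->6, L=3; B->plug->B->R->C->L->G->refl->H->L'->H->R'->G->plug->G
Char 3 ('G'): step: R->7, L=3; G->plug->G->R->C->L->G->refl->H->L'->H->R'->E->plug->E
Char 4 ('G'): step: R->0, L->4 (L advanced); G->plug->G->R->E->L->D->refl->E->L'->H->R'->B->plug->B
Char 5 ('F'): step: R->1, L=4; F->plug->C->R->F->L->A->refl->B->L'->C->R'->B->plug->B
Char 6 ('H'): step: R->2, L=4; H->plug->D->R->H->L->E->refl->D->L'->E->R'->B->plug->B

B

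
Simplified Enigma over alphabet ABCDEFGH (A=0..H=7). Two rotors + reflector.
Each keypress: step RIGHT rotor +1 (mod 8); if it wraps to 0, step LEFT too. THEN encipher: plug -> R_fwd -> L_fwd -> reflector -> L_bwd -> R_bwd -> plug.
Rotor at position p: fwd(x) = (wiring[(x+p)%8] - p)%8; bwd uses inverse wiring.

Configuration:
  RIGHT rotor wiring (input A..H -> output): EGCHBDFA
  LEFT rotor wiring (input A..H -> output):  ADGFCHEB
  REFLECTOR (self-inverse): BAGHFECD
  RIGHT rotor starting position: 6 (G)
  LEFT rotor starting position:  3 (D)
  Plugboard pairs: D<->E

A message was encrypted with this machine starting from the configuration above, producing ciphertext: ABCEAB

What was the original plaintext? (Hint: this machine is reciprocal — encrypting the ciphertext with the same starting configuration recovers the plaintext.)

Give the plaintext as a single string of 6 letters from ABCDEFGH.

Char 1 ('A'): step: R->7, L=3; A->plug->A->R->B->L->H->refl->D->L'->H->R'->C->plug->C
Char 2 ('B'): step: R->0, L->4 (L advanced); B->plug->B->R->G->L->C->refl->G->L'->A->R'->H->plug->H
Char 3 ('C'): step: R->1, L=4; C->plug->C->R->G->L->C->refl->G->L'->A->R'->D->plug->E
Char 4 ('E'): step: R->2, L=4; E->plug->D->R->B->L->D->refl->H->L'->F->R'->B->plug->B
Char 5 ('A'): step: R->3, L=4; A->plug->A->R->E->L->E->refl->F->L'->D->R'->G->plug->G
Char 6 ('B'): step: R->4, L=4; B->plug->B->R->H->L->B->refl->A->L'->C->R'->F->plug->F

Answer: CHEBGF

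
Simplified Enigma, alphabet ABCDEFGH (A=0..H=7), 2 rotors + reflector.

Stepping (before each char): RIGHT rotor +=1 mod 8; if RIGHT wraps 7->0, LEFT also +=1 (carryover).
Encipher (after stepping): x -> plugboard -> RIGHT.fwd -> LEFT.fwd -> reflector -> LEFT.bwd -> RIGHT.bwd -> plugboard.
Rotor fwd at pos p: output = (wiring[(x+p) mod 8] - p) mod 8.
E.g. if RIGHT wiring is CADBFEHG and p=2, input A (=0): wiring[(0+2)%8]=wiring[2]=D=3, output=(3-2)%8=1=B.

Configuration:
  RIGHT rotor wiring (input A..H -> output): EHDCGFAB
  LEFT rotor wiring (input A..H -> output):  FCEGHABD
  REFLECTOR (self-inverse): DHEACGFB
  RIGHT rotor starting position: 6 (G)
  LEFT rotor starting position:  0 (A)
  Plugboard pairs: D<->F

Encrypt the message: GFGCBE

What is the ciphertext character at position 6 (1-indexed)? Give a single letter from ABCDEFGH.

Char 1 ('G'): step: R->7, L=0; G->plug->G->R->G->L->B->refl->H->L'->E->R'->D->plug->F
Char 2 ('F'): step: R->0, L->1 (L advanced); F->plug->D->R->C->L->F->refl->G->L'->D->R'->C->plug->C
Char 3 ('G'): step: R->1, L=1; G->plug->G->R->A->L->B->refl->H->L'->E->R'->E->plug->E
Char 4 ('C'): step: R->2, L=1; C->plug->C->R->E->L->H->refl->B->L'->A->R'->B->plug->B
Char 5 ('B'): step: R->3, L=1; B->plug->B->R->D->L->G->refl->F->L'->C->R'->C->plug->C
Char 6 ('E'): step: R->4, L=1; E->plug->E->R->A->L->B->refl->H->L'->E->R'->C->plug->C

C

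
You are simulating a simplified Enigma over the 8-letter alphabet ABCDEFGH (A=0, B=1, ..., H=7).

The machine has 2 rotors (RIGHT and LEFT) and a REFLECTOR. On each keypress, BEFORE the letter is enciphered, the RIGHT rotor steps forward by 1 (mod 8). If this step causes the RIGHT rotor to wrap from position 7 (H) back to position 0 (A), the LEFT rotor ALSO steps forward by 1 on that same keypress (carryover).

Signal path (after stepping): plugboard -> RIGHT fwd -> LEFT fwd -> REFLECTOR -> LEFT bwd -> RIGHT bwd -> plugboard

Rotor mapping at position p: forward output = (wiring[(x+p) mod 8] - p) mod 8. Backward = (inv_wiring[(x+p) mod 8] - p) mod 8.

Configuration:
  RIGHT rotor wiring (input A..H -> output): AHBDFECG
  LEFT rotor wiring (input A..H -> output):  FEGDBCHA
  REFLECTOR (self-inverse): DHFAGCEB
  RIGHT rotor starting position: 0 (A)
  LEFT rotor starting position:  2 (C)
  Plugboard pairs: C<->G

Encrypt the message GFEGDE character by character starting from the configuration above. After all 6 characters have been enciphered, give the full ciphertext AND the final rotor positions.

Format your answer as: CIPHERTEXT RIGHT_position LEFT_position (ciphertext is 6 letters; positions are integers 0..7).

Char 1 ('G'): step: R->1, L=2; G->plug->C->R->C->L->H->refl->B->L'->B->R'->F->plug->F
Char 2 ('F'): step: R->2, L=2; F->plug->F->R->E->L->F->refl->C->L'->H->R'->A->plug->A
Char 3 ('E'): step: R->3, L=2; E->plug->E->R->D->L->A->refl->D->L'->G->R'->H->plug->H
Char 4 ('G'): step: R->4, L=2; G->plug->C->R->G->L->D->refl->A->L'->D->R'->F->plug->F
Char 5 ('D'): step: R->5, L=2; D->plug->D->R->D->L->A->refl->D->L'->G->R'->G->plug->C
Char 6 ('E'): step: R->6, L=2; E->plug->E->R->D->L->A->refl->D->L'->G->R'->H->plug->H
Final: ciphertext=FAHFCH, RIGHT=6, LEFT=2

Answer: FAHFCH 6 2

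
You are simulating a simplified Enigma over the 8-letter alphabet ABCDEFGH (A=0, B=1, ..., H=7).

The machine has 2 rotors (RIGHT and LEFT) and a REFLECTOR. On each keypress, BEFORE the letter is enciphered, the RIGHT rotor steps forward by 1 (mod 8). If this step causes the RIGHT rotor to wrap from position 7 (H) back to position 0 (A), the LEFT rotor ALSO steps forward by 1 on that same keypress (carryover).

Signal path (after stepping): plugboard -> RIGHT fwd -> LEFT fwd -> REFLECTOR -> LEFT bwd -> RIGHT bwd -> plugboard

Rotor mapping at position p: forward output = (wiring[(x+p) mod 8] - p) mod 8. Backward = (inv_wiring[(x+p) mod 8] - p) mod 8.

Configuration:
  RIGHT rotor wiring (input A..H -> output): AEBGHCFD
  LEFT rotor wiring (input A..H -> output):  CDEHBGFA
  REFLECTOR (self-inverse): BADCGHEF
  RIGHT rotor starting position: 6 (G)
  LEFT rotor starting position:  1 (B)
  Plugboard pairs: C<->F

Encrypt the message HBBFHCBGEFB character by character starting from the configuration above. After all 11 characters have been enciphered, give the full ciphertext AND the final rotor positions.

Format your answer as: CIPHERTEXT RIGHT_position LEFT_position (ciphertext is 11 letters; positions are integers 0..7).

Char 1 ('H'): step: R->7, L=1; H->plug->H->R->G->L->H->refl->F->L'->E->R'->A->plug->A
Char 2 ('B'): step: R->0, L->2 (L advanced); B->plug->B->R->E->L->D->refl->C->L'->A->R'->A->plug->A
Char 3 ('B'): step: R->1, L=2; B->plug->B->R->A->L->C->refl->D->L'->E->R'->F->plug->C
Char 4 ('F'): step: R->2, L=2; F->plug->C->R->F->L->G->refl->E->L'->D->R'->E->plug->E
Char 5 ('H'): step: R->3, L=2; H->plug->H->R->G->L->A->refl->B->L'->H->R'->C->plug->F
Char 6 ('C'): step: R->4, L=2; C->plug->F->R->A->L->C->refl->D->L'->E->R'->E->plug->E
Char 7 ('B'): step: R->5, L=2; B->plug->B->R->A->L->C->refl->D->L'->E->R'->F->plug->C
Char 8 ('G'): step: R->6, L=2; G->plug->G->R->B->L->F->refl->H->L'->C->R'->C->plug->F
Char 9 ('E'): step: R->7, L=2; E->plug->E->R->H->L->B->refl->A->L'->G->R'->H->plug->H
Char 10 ('F'): step: R->0, L->3 (L advanced); F->plug->C->R->B->L->G->refl->E->L'->A->R'->A->plug->A
Char 11 ('B'): step: R->1, L=3; B->plug->B->R->A->L->E->refl->G->L'->B->R'->E->plug->E
Final: ciphertext=AACEFECFHAE, RIGHT=1, LEFT=3

Answer: AACEFECFHAE 1 3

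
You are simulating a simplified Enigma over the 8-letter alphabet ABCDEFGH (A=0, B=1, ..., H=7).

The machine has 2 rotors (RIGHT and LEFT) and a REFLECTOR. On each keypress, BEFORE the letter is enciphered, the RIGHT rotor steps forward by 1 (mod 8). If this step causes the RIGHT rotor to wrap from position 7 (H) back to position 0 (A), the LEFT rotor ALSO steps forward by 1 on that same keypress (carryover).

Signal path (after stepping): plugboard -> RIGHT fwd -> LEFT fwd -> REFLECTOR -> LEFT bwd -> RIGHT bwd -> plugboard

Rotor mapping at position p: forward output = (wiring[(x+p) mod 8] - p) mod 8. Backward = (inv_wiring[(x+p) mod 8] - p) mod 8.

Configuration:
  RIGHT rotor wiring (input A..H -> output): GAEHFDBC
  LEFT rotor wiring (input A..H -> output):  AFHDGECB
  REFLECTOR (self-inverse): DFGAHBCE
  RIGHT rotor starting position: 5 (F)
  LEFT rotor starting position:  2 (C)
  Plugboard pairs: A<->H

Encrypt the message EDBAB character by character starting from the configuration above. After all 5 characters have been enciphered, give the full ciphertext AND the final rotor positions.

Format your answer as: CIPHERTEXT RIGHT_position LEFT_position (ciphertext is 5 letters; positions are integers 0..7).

Char 1 ('E'): step: R->6, L=2; E->plug->E->R->G->L->G->refl->C->L'->D->R'->A->plug->H
Char 2 ('D'): step: R->7, L=2; D->plug->D->R->F->L->H->refl->E->L'->C->R'->H->plug->A
Char 3 ('B'): step: R->0, L->3 (L advanced); B->plug->B->R->A->L->A->refl->D->L'->B->R'->G->plug->G
Char 4 ('A'): step: R->1, L=3; A->plug->H->R->F->L->F->refl->B->L'->C->R'->E->plug->E
Char 5 ('B'): step: R->2, L=3; B->plug->B->R->F->L->F->refl->B->L'->C->R'->A->plug->H
Final: ciphertext=HAGEH, RIGHT=2, LEFT=3

Answer: HAGEH 2 3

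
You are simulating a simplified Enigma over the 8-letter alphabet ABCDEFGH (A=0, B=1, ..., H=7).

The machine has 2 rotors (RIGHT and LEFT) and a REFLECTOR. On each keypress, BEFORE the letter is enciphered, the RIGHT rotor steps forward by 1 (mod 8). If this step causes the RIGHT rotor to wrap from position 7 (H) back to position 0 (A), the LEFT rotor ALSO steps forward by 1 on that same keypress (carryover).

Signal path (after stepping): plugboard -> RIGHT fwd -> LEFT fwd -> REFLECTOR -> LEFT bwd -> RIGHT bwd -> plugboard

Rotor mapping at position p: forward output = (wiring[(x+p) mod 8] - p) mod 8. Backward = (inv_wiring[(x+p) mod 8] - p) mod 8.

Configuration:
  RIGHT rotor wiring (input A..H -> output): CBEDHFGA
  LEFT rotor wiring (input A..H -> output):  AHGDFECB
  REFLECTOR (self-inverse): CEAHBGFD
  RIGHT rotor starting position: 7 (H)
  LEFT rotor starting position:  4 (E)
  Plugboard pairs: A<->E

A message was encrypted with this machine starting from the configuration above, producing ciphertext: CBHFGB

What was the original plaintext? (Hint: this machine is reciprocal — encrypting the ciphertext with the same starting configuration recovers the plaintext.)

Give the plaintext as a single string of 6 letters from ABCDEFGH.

Answer: AEABEG

Derivation:
Char 1 ('C'): step: R->0, L->5 (L advanced); C->plug->C->R->E->L->C->refl->A->L'->H->R'->E->plug->A
Char 2 ('B'): step: R->1, L=5; B->plug->B->R->D->L->D->refl->H->L'->A->R'->A->plug->E
Char 3 ('H'): step: R->2, L=5; H->plug->H->R->H->L->A->refl->C->L'->E->R'->E->plug->A
Char 4 ('F'): step: R->3, L=5; F->plug->F->R->H->L->A->refl->C->L'->E->R'->B->plug->B
Char 5 ('G'): step: R->4, L=5; G->plug->G->R->A->L->H->refl->D->L'->D->R'->A->plug->E
Char 6 ('B'): step: R->5, L=5; B->plug->B->R->B->L->F->refl->G->L'->G->R'->G->plug->G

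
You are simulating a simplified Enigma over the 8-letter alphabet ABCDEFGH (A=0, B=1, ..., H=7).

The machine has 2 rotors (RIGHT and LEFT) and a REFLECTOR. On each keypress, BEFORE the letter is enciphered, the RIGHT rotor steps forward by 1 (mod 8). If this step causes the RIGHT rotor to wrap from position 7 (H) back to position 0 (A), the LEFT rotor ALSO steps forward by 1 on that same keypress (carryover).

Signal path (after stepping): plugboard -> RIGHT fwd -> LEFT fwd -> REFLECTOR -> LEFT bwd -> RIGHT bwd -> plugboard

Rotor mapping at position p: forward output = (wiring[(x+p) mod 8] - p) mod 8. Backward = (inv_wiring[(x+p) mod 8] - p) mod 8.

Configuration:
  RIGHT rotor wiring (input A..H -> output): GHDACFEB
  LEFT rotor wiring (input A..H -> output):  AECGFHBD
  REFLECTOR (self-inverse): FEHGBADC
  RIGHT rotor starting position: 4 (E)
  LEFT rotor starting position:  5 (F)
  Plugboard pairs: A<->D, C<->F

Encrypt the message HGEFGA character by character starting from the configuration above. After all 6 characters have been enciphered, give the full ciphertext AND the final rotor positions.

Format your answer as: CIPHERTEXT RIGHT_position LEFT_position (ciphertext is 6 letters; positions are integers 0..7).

Char 1 ('H'): step: R->5, L=5; H->plug->H->R->F->L->F->refl->A->L'->H->R'->B->plug->B
Char 2 ('G'): step: R->6, L=5; G->plug->G->R->E->L->H->refl->C->L'->A->R'->C->plug->F
Char 3 ('E'): step: R->7, L=5; E->plug->E->R->B->L->E->refl->B->L'->G->R'->G->plug->G
Char 4 ('F'): step: R->0, L->6 (L advanced); F->plug->C->R->D->L->G->refl->D->L'->A->R'->D->plug->A
Char 5 ('G'): step: R->1, L=6; G->plug->G->R->A->L->D->refl->G->L'->D->R'->F->plug->C
Char 6 ('A'): step: R->2, L=6; A->plug->D->R->D->L->G->refl->D->L'->A->R'->C->plug->F
Final: ciphertext=BFGACF, RIGHT=2, LEFT=6

Answer: BFGACF 2 6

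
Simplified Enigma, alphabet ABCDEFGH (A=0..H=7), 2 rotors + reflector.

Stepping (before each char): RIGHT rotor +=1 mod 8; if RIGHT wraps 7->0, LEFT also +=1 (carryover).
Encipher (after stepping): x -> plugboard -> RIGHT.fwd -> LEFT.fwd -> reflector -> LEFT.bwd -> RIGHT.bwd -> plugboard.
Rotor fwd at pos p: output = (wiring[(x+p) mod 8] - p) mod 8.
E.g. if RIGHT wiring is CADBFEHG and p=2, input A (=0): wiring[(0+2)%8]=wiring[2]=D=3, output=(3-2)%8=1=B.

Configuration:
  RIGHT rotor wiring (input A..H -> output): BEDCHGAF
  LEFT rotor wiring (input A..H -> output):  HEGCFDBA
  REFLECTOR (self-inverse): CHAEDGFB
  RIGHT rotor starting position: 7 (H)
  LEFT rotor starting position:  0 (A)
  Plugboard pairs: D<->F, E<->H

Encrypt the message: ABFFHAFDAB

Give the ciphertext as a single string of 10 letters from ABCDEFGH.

Char 1 ('A'): step: R->0, L->1 (L advanced); A->plug->A->R->B->L->F->refl->G->L'->H->R'->E->plug->H
Char 2 ('B'): step: R->1, L=1; B->plug->B->R->C->L->B->refl->H->L'->G->R'->D->plug->F
Char 3 ('F'): step: R->2, L=1; F->plug->D->R->E->L->C->refl->A->L'->F->R'->C->plug->C
Char 4 ('F'): step: R->3, L=1; F->plug->D->R->F->L->A->refl->C->L'->E->R'->B->plug->B
Char 5 ('H'): step: R->4, L=1; H->plug->E->R->F->L->A->refl->C->L'->E->R'->C->plug->C
Char 6 ('A'): step: R->5, L=1; A->plug->A->R->B->L->F->refl->G->L'->H->R'->E->plug->H
Char 7 ('F'): step: R->6, L=1; F->plug->D->R->G->L->H->refl->B->L'->C->R'->A->plug->A
Char 8 ('D'): step: R->7, L=1; D->plug->F->R->A->L->D->refl->E->L'->D->R'->E->plug->H
Char 9 ('A'): step: R->0, L->2 (L advanced); A->plug->A->R->B->L->A->refl->C->L'->H->R'->E->plug->H
Char 10 ('B'): step: R->1, L=2; B->plug->B->R->C->L->D->refl->E->L'->A->R'->H->plug->E

Answer: HFCBCHAHHE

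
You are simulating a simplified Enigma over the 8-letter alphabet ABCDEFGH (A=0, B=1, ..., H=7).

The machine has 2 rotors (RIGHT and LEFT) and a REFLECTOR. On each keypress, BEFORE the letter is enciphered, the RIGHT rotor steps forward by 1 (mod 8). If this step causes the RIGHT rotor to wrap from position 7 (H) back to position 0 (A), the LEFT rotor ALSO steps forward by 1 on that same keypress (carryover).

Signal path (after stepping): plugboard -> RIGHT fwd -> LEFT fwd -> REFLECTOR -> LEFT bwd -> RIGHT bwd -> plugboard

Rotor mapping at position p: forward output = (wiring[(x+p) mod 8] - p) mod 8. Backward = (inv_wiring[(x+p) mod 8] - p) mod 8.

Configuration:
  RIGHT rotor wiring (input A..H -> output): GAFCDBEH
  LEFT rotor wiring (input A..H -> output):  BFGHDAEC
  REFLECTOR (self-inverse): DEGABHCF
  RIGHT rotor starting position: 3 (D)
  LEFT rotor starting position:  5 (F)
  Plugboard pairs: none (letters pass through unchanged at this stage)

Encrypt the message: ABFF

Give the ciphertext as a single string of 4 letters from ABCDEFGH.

Answer: HHCA

Derivation:
Char 1 ('A'): step: R->4, L=5; A->plug->A->R->H->L->G->refl->C->L'->G->R'->H->plug->H
Char 2 ('B'): step: R->5, L=5; B->plug->B->R->H->L->G->refl->C->L'->G->R'->H->plug->H
Char 3 ('F'): step: R->6, L=5; F->plug->F->R->E->L->A->refl->D->L'->A->R'->C->plug->C
Char 4 ('F'): step: R->7, L=5; F->plug->F->R->E->L->A->refl->D->L'->A->R'->A->plug->A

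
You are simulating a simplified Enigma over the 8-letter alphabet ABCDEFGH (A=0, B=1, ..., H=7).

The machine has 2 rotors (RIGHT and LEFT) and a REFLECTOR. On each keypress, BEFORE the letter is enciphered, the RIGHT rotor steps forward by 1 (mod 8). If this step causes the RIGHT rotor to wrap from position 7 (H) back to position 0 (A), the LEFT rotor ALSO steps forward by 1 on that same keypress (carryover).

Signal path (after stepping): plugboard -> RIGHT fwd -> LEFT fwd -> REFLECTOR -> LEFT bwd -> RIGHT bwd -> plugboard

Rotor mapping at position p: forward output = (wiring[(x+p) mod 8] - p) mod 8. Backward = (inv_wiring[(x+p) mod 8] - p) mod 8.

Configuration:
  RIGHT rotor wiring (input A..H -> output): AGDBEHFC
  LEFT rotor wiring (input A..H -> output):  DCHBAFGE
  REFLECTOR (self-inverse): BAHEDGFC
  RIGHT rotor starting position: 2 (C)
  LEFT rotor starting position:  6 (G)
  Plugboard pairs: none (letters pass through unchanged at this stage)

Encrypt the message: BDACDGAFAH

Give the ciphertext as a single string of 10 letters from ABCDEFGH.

Answer: DGEHGCDGHB

Derivation:
Char 1 ('B'): step: R->3, L=6; B->plug->B->R->B->L->G->refl->F->L'->C->R'->D->plug->D
Char 2 ('D'): step: R->4, L=6; D->plug->D->R->G->L->C->refl->H->L'->H->R'->G->plug->G
Char 3 ('A'): step: R->5, L=6; A->plug->A->R->C->L->F->refl->G->L'->B->R'->E->plug->E
Char 4 ('C'): step: R->6, L=6; C->plug->C->R->C->L->F->refl->G->L'->B->R'->H->plug->H
Char 5 ('D'): step: R->7, L=6; D->plug->D->R->E->L->B->refl->A->L'->A->R'->G->plug->G
Char 6 ('G'): step: R->0, L->7 (L advanced); G->plug->G->R->F->L->B->refl->A->L'->D->R'->C->plug->C
Char 7 ('A'): step: R->1, L=7; A->plug->A->R->F->L->B->refl->A->L'->D->R'->D->plug->D
Char 8 ('F'): step: R->2, L=7; F->plug->F->R->A->L->F->refl->G->L'->G->R'->G->plug->G
Char 9 ('A'): step: R->3, L=7; A->plug->A->R->G->L->G->refl->F->L'->A->R'->H->plug->H
Char 10 ('H'): step: R->4, L=7; H->plug->H->R->F->L->B->refl->A->L'->D->R'->B->plug->B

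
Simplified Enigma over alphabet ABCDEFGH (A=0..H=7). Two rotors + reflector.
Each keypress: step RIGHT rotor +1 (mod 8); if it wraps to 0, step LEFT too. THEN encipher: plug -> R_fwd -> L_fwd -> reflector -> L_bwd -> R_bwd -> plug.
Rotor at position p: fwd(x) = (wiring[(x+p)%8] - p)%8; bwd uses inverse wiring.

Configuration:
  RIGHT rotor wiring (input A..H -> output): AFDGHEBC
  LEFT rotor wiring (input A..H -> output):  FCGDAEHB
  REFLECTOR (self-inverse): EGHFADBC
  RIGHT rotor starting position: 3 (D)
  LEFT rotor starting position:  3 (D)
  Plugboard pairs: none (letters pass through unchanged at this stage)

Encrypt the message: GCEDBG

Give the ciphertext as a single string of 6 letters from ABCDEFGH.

Answer: FFHHFF

Derivation:
Char 1 ('G'): step: R->4, L=3; G->plug->G->R->H->L->D->refl->F->L'->B->R'->F->plug->F
Char 2 ('C'): step: R->5, L=3; C->plug->C->R->F->L->C->refl->H->L'->G->R'->F->plug->F
Char 3 ('E'): step: R->6, L=3; E->plug->E->R->F->L->C->refl->H->L'->G->R'->H->plug->H
Char 4 ('D'): step: R->7, L=3; D->plug->D->R->E->L->G->refl->B->L'->C->R'->H->plug->H
Char 5 ('B'): step: R->0, L->4 (L advanced); B->plug->B->R->F->L->G->refl->B->L'->E->R'->F->plug->F
Char 6 ('G'): step: R->1, L=4; G->plug->G->R->B->L->A->refl->E->L'->A->R'->F->plug->F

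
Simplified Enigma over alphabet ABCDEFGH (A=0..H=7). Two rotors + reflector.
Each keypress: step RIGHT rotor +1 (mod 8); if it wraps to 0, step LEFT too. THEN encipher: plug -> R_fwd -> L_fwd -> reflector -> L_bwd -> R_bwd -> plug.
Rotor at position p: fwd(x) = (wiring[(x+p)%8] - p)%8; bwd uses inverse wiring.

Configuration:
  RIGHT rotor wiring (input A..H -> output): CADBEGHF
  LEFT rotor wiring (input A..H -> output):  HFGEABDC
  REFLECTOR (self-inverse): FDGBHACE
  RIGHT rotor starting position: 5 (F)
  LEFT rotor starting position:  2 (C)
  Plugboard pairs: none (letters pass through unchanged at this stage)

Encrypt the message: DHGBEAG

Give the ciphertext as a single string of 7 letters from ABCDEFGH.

Answer: ABBFDEA

Derivation:
Char 1 ('D'): step: R->6, L=2; D->plug->D->R->C->L->G->refl->C->L'->B->R'->A->plug->A
Char 2 ('H'): step: R->7, L=2; H->plug->H->R->A->L->E->refl->H->L'->D->R'->B->plug->B
Char 3 ('G'): step: R->0, L->3 (L advanced); G->plug->G->R->H->L->D->refl->B->L'->A->R'->B->plug->B
Char 4 ('B'): step: R->1, L=3; B->plug->B->R->C->L->G->refl->C->L'->G->R'->F->plug->F
Char 5 ('E'): step: R->2, L=3; E->plug->E->R->F->L->E->refl->H->L'->E->R'->D->plug->D
Char 6 ('A'): step: R->3, L=3; A->plug->A->R->G->L->C->refl->G->L'->C->R'->E->plug->E
Char 7 ('G'): step: R->4, L=3; G->plug->G->R->H->L->D->refl->B->L'->A->R'->A->plug->A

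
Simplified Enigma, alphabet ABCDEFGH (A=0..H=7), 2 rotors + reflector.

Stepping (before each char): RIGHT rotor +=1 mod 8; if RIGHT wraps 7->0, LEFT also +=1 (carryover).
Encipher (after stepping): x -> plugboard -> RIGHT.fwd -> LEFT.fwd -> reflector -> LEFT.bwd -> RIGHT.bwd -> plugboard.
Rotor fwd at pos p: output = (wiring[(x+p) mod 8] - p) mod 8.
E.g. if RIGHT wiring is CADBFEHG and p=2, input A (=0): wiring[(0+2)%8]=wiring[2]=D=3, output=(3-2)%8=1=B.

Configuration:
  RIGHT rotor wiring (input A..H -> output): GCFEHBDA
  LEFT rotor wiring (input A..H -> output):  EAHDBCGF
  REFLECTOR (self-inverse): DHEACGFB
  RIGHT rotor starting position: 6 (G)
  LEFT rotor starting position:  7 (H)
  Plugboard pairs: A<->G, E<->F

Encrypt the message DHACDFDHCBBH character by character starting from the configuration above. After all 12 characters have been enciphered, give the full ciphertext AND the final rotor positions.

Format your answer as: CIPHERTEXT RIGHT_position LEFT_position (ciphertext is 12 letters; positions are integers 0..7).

Char 1 ('D'): step: R->7, L=7; D->plug->D->R->G->L->D->refl->A->L'->D->R'->C->plug->C
Char 2 ('H'): step: R->0, L->0 (L advanced); H->plug->H->R->A->L->E->refl->C->L'->F->R'->C->plug->C
Char 3 ('A'): step: R->1, L=0; A->plug->G->R->H->L->F->refl->G->L'->G->R'->D->plug->D
Char 4 ('C'): step: R->2, L=0; C->plug->C->R->F->L->C->refl->E->L'->A->R'->H->plug->H
Char 5 ('D'): step: R->3, L=0; D->plug->D->R->A->L->E->refl->C->L'->F->R'->E->plug->F
Char 6 ('F'): step: R->4, L=0; F->plug->E->R->C->L->H->refl->B->L'->E->R'->D->plug->D
Char 7 ('D'): step: R->5, L=0; D->plug->D->R->B->L->A->refl->D->L'->D->R'->C->plug->C
Char 8 ('H'): step: R->6, L=0; H->plug->H->R->D->L->D->refl->A->L'->B->R'->G->plug->A
Char 9 ('C'): step: R->7, L=0; C->plug->C->R->D->L->D->refl->A->L'->B->R'->A->plug->G
Char 10 ('B'): step: R->0, L->1 (L advanced); B->plug->B->R->C->L->C->refl->E->L'->G->R'->A->plug->G
Char 11 ('B'): step: R->1, L=1; B->plug->B->R->E->L->B->refl->H->L'->A->R'->E->plug->F
Char 12 ('H'): step: R->2, L=1; H->plug->H->R->A->L->H->refl->B->L'->E->R'->G->plug->A
Final: ciphertext=CCDHFDCAGGFA, RIGHT=2, LEFT=1

Answer: CCDHFDCAGGFA 2 1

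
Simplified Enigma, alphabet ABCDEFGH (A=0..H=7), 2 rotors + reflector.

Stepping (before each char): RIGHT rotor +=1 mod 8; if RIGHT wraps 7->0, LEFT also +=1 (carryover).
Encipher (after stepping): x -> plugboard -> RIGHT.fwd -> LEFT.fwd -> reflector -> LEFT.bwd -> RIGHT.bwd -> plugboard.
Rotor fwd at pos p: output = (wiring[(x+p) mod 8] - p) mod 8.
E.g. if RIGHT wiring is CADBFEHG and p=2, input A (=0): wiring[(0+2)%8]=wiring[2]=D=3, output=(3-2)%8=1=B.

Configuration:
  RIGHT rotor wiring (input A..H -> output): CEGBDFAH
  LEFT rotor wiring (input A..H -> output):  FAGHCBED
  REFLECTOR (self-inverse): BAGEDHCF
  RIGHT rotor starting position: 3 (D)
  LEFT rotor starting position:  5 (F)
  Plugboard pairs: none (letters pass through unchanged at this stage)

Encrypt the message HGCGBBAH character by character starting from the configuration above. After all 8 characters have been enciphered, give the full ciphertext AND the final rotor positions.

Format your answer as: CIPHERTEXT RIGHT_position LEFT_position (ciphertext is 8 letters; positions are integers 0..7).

Answer: DAEEFEFB 3 6

Derivation:
Char 1 ('H'): step: R->4, L=5; H->plug->H->R->F->L->B->refl->A->L'->D->R'->D->plug->D
Char 2 ('G'): step: R->5, L=5; G->plug->G->R->E->L->D->refl->E->L'->A->R'->A->plug->A
Char 3 ('C'): step: R->6, L=5; C->plug->C->R->E->L->D->refl->E->L'->A->R'->E->plug->E
Char 4 ('G'): step: R->7, L=5; G->plug->G->R->G->L->C->refl->G->L'->C->R'->E->plug->E
Char 5 ('B'): step: R->0, L->6 (L advanced); B->plug->B->R->E->L->A->refl->B->L'->F->R'->F->plug->F
Char 6 ('B'): step: R->1, L=6; B->plug->B->R->F->L->B->refl->A->L'->E->R'->E->plug->E
Char 7 ('A'): step: R->2, L=6; A->plug->A->R->E->L->A->refl->B->L'->F->R'->F->plug->F
Char 8 ('H'): step: R->3, L=6; H->plug->H->R->D->L->C->refl->G->L'->A->R'->B->plug->B
Final: ciphertext=DAEEFEFB, RIGHT=3, LEFT=6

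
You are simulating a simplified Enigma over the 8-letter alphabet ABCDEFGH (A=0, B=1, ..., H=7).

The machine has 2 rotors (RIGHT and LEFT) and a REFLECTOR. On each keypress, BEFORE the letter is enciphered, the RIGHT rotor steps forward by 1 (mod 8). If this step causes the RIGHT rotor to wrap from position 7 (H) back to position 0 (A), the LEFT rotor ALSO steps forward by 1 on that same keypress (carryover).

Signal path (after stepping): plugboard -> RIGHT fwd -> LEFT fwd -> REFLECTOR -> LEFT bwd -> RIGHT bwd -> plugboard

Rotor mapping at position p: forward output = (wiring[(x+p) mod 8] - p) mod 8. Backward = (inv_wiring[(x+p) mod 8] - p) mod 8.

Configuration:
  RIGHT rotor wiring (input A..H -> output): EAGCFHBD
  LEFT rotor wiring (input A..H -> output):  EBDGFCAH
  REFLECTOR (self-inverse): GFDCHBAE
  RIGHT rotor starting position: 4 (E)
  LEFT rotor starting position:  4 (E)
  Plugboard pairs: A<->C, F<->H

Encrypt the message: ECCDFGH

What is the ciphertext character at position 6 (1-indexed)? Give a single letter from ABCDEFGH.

Char 1 ('E'): step: R->5, L=4; E->plug->E->R->D->L->D->refl->C->L'->H->R'->D->plug->D
Char 2 ('C'): step: R->6, L=4; C->plug->A->R->D->L->D->refl->C->L'->H->R'->G->plug->G
Char 3 ('C'): step: R->7, L=4; C->plug->A->R->E->L->A->refl->G->L'->B->R'->C->plug->A
Char 4 ('D'): step: R->0, L->5 (L advanced); D->plug->D->R->C->L->C->refl->D->L'->B->R'->G->plug->G
Char 5 ('F'): step: R->1, L=5; F->plug->H->R->D->L->H->refl->E->L'->E->R'->D->plug->D
Char 6 ('G'): step: R->2, L=5; G->plug->G->R->C->L->C->refl->D->L'->B->R'->F->plug->H

H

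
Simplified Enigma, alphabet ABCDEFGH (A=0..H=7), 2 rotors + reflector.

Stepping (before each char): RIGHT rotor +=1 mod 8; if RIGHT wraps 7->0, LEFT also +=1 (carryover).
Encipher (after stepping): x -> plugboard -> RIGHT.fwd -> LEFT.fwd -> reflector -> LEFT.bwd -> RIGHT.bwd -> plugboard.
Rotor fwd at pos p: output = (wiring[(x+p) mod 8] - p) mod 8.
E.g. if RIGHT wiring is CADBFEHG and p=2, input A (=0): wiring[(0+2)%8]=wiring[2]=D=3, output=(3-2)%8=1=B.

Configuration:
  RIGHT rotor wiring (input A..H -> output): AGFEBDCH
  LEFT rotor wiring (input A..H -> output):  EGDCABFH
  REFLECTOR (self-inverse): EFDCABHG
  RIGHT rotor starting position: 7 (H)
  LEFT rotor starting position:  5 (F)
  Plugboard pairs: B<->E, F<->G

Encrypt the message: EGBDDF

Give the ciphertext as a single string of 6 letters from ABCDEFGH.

Answer: HEEEAA

Derivation:
Char 1 ('E'): step: R->0, L->6 (L advanced); E->plug->B->R->G->L->C->refl->D->L'->H->R'->H->plug->H
Char 2 ('G'): step: R->1, L=6; G->plug->F->R->B->L->B->refl->F->L'->E->R'->B->plug->E
Char 3 ('B'): step: R->2, L=6; B->plug->E->R->A->L->H->refl->G->L'->C->R'->B->plug->E
Char 4 ('D'): step: R->3, L=6; D->plug->D->R->H->L->D->refl->C->L'->G->R'->B->plug->E
Char 5 ('D'): step: R->4, L=6; D->plug->D->R->D->L->A->refl->E->L'->F->R'->A->plug->A
Char 6 ('F'): step: R->5, L=6; F->plug->G->R->H->L->D->refl->C->L'->G->R'->A->plug->A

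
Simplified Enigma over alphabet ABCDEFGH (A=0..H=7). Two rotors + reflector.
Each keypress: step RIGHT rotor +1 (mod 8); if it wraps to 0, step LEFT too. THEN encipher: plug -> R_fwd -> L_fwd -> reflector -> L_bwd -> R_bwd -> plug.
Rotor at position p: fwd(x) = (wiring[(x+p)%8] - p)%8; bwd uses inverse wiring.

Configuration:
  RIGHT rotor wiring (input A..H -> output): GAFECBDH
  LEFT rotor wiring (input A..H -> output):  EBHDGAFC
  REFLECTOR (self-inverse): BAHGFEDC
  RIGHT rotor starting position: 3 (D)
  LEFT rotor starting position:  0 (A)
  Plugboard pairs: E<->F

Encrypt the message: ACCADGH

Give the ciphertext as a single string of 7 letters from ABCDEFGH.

Answer: HGEDFFC

Derivation:
Char 1 ('A'): step: R->4, L=0; A->plug->A->R->G->L->F->refl->E->L'->A->R'->H->plug->H
Char 2 ('C'): step: R->5, L=0; C->plug->C->R->C->L->H->refl->C->L'->H->R'->G->plug->G
Char 3 ('C'): step: R->6, L=0; C->plug->C->R->A->L->E->refl->F->L'->G->R'->F->plug->E
Char 4 ('A'): step: R->7, L=0; A->plug->A->R->A->L->E->refl->F->L'->G->R'->D->plug->D
Char 5 ('D'): step: R->0, L->1 (L advanced); D->plug->D->R->E->L->H->refl->C->L'->C->R'->E->plug->F
Char 6 ('G'): step: R->1, L=1; G->plug->G->R->G->L->B->refl->A->L'->A->R'->E->plug->F
Char 7 ('H'): step: R->2, L=1; H->plug->H->R->G->L->B->refl->A->L'->A->R'->C->plug->C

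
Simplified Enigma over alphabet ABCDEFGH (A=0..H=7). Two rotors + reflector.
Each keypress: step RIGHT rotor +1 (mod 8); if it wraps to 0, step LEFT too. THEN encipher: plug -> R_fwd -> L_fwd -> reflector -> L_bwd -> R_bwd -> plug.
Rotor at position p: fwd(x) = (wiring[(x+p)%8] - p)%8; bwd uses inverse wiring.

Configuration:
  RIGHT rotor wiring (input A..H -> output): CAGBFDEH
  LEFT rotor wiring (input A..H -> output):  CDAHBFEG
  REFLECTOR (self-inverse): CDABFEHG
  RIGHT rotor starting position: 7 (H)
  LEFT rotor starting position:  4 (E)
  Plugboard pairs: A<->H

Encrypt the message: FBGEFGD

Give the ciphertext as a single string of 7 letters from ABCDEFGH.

Char 1 ('F'): step: R->0, L->5 (L advanced); F->plug->F->R->D->L->F->refl->E->L'->H->R'->H->plug->A
Char 2 ('B'): step: R->1, L=5; B->plug->B->R->F->L->D->refl->B->L'->C->R'->E->plug->E
Char 3 ('G'): step: R->2, L=5; G->plug->G->R->A->L->A->refl->C->L'->G->R'->H->plug->A
Char 4 ('E'): step: R->3, L=5; E->plug->E->R->E->L->G->refl->H->L'->B->R'->D->plug->D
Char 5 ('F'): step: R->4, L=5; F->plug->F->R->E->L->G->refl->H->L'->B->R'->A->plug->H
Char 6 ('G'): step: R->5, L=5; G->plug->G->R->E->L->G->refl->H->L'->B->R'->F->plug->F
Char 7 ('D'): step: R->6, L=5; D->plug->D->R->C->L->B->refl->D->L'->F->R'->H->plug->A

Answer: AEADHFA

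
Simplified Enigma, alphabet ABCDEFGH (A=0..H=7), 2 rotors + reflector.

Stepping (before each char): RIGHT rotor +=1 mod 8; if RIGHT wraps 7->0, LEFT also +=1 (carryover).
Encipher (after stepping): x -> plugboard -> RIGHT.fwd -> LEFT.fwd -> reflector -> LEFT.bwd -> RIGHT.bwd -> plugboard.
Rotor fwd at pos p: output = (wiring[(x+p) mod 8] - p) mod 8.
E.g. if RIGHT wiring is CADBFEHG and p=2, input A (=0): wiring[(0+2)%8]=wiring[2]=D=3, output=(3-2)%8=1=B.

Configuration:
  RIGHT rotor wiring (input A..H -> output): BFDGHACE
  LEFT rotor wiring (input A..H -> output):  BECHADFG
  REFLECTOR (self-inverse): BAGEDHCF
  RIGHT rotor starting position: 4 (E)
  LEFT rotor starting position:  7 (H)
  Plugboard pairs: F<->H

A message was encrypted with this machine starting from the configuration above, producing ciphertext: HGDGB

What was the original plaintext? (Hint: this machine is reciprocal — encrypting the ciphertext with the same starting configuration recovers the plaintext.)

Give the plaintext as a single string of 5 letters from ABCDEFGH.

Answer: ADAEE

Derivation:
Char 1 ('H'): step: R->5, L=7; H->plug->F->R->G->L->E->refl->D->L'->D->R'->A->plug->A
Char 2 ('G'): step: R->6, L=7; G->plug->G->R->B->L->C->refl->G->L'->H->R'->D->plug->D
Char 3 ('D'): step: R->7, L=7; D->plug->D->R->E->L->A->refl->B->L'->F->R'->A->plug->A
Char 4 ('G'): step: R->0, L->0 (L advanced); G->plug->G->R->C->L->C->refl->G->L'->H->R'->E->plug->E
Char 5 ('B'): step: R->1, L=0; B->plug->B->R->C->L->C->refl->G->L'->H->R'->E->plug->E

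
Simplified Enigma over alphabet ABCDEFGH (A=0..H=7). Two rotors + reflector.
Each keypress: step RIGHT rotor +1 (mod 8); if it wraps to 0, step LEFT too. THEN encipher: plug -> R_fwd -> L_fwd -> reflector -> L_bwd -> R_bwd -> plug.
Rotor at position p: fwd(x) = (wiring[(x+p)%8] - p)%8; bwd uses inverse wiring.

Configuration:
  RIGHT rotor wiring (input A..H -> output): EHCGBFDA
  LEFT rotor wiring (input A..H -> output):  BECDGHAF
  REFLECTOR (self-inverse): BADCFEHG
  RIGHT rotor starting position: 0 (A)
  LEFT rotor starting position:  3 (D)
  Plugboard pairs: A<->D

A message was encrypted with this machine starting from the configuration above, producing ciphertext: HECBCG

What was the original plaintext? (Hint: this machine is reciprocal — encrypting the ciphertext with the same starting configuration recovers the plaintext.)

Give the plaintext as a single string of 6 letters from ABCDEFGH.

Answer: FBDAEB

Derivation:
Char 1 ('H'): step: R->1, L=3; H->plug->H->R->D->L->F->refl->E->L'->C->R'->F->plug->F
Char 2 ('E'): step: R->2, L=3; E->plug->E->R->B->L->D->refl->C->L'->E->R'->B->plug->B
Char 3 ('C'): step: R->3, L=3; C->plug->C->R->C->L->E->refl->F->L'->D->R'->A->plug->D
Char 4 ('B'): step: R->4, L=3; B->plug->B->R->B->L->D->refl->C->L'->E->R'->D->plug->A
Char 5 ('C'): step: R->5, L=3; C->plug->C->R->D->L->F->refl->E->L'->C->R'->E->plug->E
Char 6 ('G'): step: R->6, L=3; G->plug->G->R->D->L->F->refl->E->L'->C->R'->B->plug->B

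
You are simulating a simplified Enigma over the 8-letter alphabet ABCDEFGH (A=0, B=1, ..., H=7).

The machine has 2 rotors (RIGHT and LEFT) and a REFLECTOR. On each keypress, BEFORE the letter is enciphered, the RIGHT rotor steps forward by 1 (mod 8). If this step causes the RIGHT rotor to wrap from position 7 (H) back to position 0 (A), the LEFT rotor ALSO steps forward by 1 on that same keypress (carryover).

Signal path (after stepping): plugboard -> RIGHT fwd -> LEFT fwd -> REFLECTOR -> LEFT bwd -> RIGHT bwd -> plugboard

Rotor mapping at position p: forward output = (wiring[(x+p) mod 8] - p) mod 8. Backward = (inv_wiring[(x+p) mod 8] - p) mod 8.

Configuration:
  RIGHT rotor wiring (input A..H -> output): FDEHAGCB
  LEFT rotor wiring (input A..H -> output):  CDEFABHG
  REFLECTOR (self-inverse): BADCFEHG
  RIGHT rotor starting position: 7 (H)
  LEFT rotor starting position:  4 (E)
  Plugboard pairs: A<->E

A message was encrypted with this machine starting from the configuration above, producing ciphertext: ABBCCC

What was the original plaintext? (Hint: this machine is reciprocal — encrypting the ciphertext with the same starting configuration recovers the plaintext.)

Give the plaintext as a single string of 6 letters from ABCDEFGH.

Char 1 ('A'): step: R->0, L->5 (L advanced); A->plug->E->R->A->L->E->refl->F->L'->D->R'->B->plug->B
Char 2 ('B'): step: R->1, L=5; B->plug->B->R->D->L->F->refl->E->L'->A->R'->G->plug->G
Char 3 ('B'): step: R->2, L=5; B->plug->B->R->F->L->H->refl->G->L'->E->R'->D->plug->D
Char 4 ('C'): step: R->3, L=5; C->plug->C->R->D->L->F->refl->E->L'->A->R'->G->plug->G
Char 5 ('C'): step: R->4, L=5; C->plug->C->R->G->L->A->refl->B->L'->C->R'->B->plug->B
Char 6 ('C'): step: R->5, L=5; C->plug->C->R->E->L->G->refl->H->L'->F->R'->B->plug->B

Answer: BGDGBB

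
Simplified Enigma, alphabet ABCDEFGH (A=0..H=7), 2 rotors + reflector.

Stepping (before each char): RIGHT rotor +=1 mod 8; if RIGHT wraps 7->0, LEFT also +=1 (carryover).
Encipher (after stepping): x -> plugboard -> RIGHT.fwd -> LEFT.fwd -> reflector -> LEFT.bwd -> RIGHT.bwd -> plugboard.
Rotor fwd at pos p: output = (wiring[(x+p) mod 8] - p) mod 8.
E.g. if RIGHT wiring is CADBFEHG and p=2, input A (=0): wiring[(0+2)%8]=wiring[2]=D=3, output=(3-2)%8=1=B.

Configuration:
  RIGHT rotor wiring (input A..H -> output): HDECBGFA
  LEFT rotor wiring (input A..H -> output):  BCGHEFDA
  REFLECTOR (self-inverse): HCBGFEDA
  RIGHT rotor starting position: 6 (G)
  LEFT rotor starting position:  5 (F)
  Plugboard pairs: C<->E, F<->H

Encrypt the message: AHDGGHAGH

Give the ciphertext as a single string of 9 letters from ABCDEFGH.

Char 1 ('A'): step: R->7, L=5; A->plug->A->R->B->L->G->refl->D->L'->C->R'->F->plug->H
Char 2 ('H'): step: R->0, L->6 (L advanced); H->plug->F->R->G->L->G->refl->D->L'->C->R'->D->plug->D
Char 3 ('D'): step: R->1, L=6; D->plug->D->R->A->L->F->refl->E->L'->D->R'->B->plug->B
Char 4 ('G'): step: R->2, L=6; G->plug->G->R->F->L->B->refl->C->L'->B->R'->H->plug->F
Char 5 ('G'): step: R->3, L=6; G->plug->G->R->A->L->F->refl->E->L'->D->R'->C->plug->E
Char 6 ('H'): step: R->4, L=6; H->plug->F->R->H->L->H->refl->A->L'->E->R'->D->plug->D
Char 7 ('A'): step: R->5, L=6; A->plug->A->R->B->L->C->refl->B->L'->F->R'->G->plug->G
Char 8 ('G'): step: R->6, L=6; G->plug->G->R->D->L->E->refl->F->L'->A->R'->H->plug->F
Char 9 ('H'): step: R->7, L=6; H->plug->F->R->C->L->D->refl->G->L'->G->R'->H->plug->F

Answer: HDBFEDGFF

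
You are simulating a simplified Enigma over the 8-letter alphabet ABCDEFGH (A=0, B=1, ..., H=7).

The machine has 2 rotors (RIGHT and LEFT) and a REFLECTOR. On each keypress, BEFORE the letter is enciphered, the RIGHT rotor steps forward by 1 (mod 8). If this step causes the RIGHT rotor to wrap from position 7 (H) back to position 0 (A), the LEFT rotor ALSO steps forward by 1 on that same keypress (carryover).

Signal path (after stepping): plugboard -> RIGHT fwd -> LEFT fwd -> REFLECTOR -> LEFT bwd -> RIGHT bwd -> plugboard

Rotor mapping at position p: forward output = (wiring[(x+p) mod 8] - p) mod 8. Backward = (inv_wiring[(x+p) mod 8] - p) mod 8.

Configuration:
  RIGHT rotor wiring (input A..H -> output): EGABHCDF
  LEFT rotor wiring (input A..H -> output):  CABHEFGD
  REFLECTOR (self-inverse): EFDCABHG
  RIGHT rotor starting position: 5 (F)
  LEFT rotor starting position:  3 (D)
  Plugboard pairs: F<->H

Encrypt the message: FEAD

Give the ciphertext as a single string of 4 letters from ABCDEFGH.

Char 1 ('F'): step: R->6, L=3; F->plug->H->R->E->L->A->refl->E->L'->A->R'->D->plug->D
Char 2 ('E'): step: R->7, L=3; E->plug->E->R->C->L->C->refl->D->L'->D->R'->G->plug->G
Char 3 ('A'): step: R->0, L->4 (L advanced); A->plug->A->R->E->L->G->refl->H->L'->D->R'->G->plug->G
Char 4 ('D'): step: R->1, L=4; D->plug->D->R->G->L->F->refl->B->L'->B->R'->E->plug->E

Answer: DGGE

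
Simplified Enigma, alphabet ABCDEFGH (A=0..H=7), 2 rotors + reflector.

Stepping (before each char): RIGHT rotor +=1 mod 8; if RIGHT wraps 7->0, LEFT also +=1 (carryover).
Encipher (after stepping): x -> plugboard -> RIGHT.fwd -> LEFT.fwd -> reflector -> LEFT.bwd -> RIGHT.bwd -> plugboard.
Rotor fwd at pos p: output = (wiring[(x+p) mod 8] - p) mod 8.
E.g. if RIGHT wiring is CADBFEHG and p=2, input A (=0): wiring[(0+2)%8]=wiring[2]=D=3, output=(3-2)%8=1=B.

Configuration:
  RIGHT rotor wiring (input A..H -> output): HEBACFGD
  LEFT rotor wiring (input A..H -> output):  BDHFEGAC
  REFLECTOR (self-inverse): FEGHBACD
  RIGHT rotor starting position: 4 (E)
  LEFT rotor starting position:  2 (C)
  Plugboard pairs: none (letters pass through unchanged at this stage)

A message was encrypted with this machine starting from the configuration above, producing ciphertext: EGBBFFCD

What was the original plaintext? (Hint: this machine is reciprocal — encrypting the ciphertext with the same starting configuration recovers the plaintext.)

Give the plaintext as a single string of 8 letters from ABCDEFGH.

Answer: GFCEBAFB

Derivation:
Char 1 ('E'): step: R->5, L=2; E->plug->E->R->H->L->B->refl->E->L'->D->R'->G->plug->G
Char 2 ('G'): step: R->6, L=2; G->plug->G->R->E->L->G->refl->C->L'->C->R'->F->plug->F
Char 3 ('B'): step: R->7, L=2; B->plug->B->R->A->L->F->refl->A->L'->F->R'->C->plug->C
Char 4 ('B'): step: R->0, L->3 (L advanced); B->plug->B->R->E->L->H->refl->D->L'->C->R'->E->plug->E
Char 5 ('F'): step: R->1, L=3; F->plug->F->R->F->L->G->refl->C->L'->A->R'->B->plug->B
Char 6 ('F'): step: R->2, L=3; F->plug->F->R->B->L->B->refl->E->L'->H->R'->A->plug->A
Char 7 ('C'): step: R->3, L=3; C->plug->C->R->C->L->D->refl->H->L'->E->R'->F->plug->F
Char 8 ('D'): step: R->4, L=3; D->plug->D->R->H->L->E->refl->B->L'->B->R'->B->plug->B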